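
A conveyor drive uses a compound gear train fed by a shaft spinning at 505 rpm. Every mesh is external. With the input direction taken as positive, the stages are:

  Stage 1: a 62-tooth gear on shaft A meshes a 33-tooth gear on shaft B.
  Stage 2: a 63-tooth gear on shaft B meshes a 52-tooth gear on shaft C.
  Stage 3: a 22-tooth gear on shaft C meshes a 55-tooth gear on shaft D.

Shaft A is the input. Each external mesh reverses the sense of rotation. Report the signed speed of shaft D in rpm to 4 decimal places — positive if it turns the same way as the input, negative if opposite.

-459.7972 rpm (opposite to input, |ω| = 459.7972 rpm)

Stage 1 [62T→33T]: ω = 505.0000×62/33 = 948.7879 rpm, dir flips to −; running = −948.7879
Stage 2 [63T→52T]: ω = 948.7879×63/52 = 1149.4930 rpm, dir flips to +; running = +1149.4930
Stage 3 [22T→55T]: ω = 1149.4930×22/55 = 459.7972 rpm, dir flips to −; running = −459.7972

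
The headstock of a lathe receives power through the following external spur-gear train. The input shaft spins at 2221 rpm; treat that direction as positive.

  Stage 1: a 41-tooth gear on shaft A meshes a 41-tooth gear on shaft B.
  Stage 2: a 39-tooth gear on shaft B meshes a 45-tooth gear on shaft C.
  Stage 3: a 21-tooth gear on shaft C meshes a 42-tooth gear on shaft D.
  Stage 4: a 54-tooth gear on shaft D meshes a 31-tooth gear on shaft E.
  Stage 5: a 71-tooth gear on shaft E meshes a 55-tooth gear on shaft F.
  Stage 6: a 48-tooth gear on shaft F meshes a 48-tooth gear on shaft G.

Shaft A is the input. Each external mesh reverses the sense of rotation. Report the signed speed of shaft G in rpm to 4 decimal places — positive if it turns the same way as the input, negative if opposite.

Stage 1 [41T→41T]: ω = 2221.0000×41/41 = 2221.0000 rpm, dir flips to −; running = −2221.0000
Stage 2 [39T→45T]: ω = 2221.0000×39/45 = 1924.8667 rpm, dir flips to +; running = +1924.8667
Stage 3 [21T→42T]: ω = 1924.8667×21/42 = 962.4333 rpm, dir flips to −; running = −962.4333
Stage 4 [54T→31T]: ω = 962.4333×54/31 = 1676.4968 rpm, dir flips to +; running = +1676.4968
Stage 5 [71T→55T]: ω = 1676.4968×71/55 = 2164.2049 rpm, dir flips to −; running = −2164.2049
Stage 6 [48T→48T]: ω = 2164.2049×48/48 = 2164.2049 rpm, dir flips to +; running = +2164.2049

+2164.2049 rpm (same as input, |ω| = 2164.2049 rpm)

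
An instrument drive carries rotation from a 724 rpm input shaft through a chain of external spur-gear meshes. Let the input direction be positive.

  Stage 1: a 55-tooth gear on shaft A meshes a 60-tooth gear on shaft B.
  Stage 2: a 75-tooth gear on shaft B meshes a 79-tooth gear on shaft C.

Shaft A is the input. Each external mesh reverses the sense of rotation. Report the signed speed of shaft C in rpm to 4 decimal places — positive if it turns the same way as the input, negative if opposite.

Stage 1 [55T→60T]: ω = 724.0000×55/60 = 663.6667 rpm, dir flips to −; running = −663.6667
Stage 2 [75T→79T]: ω = 663.6667×75/79 = 630.0633 rpm, dir flips to +; running = +630.0633

+630.0633 rpm (same as input, |ω| = 630.0633 rpm)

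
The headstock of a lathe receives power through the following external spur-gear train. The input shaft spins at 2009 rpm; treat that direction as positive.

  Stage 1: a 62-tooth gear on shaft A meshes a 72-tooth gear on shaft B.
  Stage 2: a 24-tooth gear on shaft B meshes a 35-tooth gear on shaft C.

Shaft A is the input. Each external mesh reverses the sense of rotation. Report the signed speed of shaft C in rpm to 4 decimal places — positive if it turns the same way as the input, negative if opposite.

Stage 1 [62T→72T]: ω = 2009.0000×62/72 = 1729.9722 rpm, dir flips to −; running = −1729.9722
Stage 2 [24T→35T]: ω = 1729.9722×24/35 = 1186.2667 rpm, dir flips to +; running = +1186.2667

+1186.2667 rpm (same as input, |ω| = 1186.2667 rpm)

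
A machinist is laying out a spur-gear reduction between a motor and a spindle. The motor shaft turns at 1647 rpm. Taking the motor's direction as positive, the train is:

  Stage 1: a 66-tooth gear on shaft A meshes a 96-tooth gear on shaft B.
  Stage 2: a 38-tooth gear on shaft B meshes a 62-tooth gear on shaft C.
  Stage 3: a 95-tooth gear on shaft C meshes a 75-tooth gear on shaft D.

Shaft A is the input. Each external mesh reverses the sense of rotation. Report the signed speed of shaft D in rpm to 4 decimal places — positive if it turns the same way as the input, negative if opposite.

Stage 1 [66T→96T]: ω = 1647.0000×66/96 = 1132.3125 rpm, dir flips to −; running = −1132.3125
Stage 2 [38T→62T]: ω = 1132.3125×38/62 = 693.9980 rpm, dir flips to +; running = +693.9980
Stage 3 [95T→75T]: ω = 693.9980×95/75 = 879.0641 rpm, dir flips to −; running = −879.0641

-879.0641 rpm (opposite to input, |ω| = 879.0641 rpm)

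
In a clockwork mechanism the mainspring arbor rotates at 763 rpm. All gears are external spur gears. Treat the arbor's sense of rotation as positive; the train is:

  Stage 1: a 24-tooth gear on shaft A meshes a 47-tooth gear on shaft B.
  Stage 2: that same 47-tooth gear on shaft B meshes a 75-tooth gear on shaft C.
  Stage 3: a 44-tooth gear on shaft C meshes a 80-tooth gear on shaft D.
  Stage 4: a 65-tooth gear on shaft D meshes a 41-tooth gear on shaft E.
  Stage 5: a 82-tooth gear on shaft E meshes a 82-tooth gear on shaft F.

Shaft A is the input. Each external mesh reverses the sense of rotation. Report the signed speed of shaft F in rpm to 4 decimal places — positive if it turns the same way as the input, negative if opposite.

Stage 1 [24T→47T]: ω = 763.0000×24/47 = 389.6170 rpm, dir flips to −; running = −389.6170
Stage 2 [47T→75T]: ω = 389.6170×47/75 = 244.1600 rpm, dir flips to +; running = +244.1600
Stage 3 [44T→80T]: ω = 244.1600×44/80 = 134.2880 rpm, dir flips to −; running = −134.2880
Stage 4 [65T→41T]: ω = 134.2880×65/41 = 212.8956 rpm, dir flips to +; running = +212.8956
Stage 5 [82T→82T]: ω = 212.8956×82/82 = 212.8956 rpm, dir flips to −; running = −212.8956

-212.8956 rpm (opposite to input, |ω| = 212.8956 rpm)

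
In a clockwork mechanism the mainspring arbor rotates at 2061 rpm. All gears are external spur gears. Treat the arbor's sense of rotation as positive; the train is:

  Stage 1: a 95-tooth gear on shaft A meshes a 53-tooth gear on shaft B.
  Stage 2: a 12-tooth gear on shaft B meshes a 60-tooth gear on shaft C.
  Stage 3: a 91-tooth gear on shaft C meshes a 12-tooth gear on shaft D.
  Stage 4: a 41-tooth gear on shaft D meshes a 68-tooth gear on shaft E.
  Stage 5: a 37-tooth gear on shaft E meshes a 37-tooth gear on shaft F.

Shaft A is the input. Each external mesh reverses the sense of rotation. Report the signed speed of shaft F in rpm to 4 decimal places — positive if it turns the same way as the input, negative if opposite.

Stage 1 [95T→53T]: ω = 2061.0000×95/53 = 3694.2453 rpm, dir flips to −; running = −3694.2453
Stage 2 [12T→60T]: ω = 3694.2453×12/60 = 738.8491 rpm, dir flips to +; running = +738.8491
Stage 3 [91T→12T]: ω = 738.8491×91/12 = 5602.9387 rpm, dir flips to −; running = −5602.9387
Stage 4 [41T→68T]: ω = 5602.9387×41/68 = 3378.2424 rpm, dir flips to +; running = +3378.2424
Stage 5 [37T→37T]: ω = 3378.2424×37/37 = 3378.2424 rpm, dir flips to −; running = −3378.2424

-3378.2424 rpm (opposite to input, |ω| = 3378.2424 rpm)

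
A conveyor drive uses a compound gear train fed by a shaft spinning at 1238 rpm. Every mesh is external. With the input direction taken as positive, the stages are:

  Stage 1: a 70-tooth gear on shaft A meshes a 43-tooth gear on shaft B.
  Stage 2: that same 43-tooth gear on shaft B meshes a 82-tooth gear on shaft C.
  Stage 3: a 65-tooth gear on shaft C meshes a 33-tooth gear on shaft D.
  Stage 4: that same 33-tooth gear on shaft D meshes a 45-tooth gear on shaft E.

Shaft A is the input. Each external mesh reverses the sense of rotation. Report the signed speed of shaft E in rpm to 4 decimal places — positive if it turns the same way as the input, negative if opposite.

Stage 1 [70T→43T]: ω = 1238.0000×70/43 = 2015.3488 rpm, dir flips to −; running = −2015.3488
Stage 2 [43T→82T]: ω = 2015.3488×43/82 = 1056.8293 rpm, dir flips to +; running = +1056.8293
Stage 3 [65T→33T]: ω = 1056.8293×65/33 = 2081.6334 rpm, dir flips to −; running = −2081.6334
Stage 4 [33T→45T]: ω = 2081.6334×33/45 = 1526.5312 rpm, dir flips to +; running = +1526.5312

+1526.5312 rpm (same as input, |ω| = 1526.5312 rpm)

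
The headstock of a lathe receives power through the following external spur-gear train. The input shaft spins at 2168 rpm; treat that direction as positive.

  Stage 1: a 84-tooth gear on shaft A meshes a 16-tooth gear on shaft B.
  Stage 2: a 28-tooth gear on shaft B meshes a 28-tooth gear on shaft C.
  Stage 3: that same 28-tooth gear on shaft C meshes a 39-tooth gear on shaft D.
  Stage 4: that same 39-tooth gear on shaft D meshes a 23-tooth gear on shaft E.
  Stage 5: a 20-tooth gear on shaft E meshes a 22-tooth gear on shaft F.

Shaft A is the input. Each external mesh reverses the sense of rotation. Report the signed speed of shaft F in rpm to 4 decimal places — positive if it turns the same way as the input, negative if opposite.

Stage 1 [84T→16T]: ω = 2168.0000×84/16 = 11382.0000 rpm, dir flips to −; running = −11382.0000
Stage 2 [28T→28T]: ω = 11382.0000×28/28 = 11382.0000 rpm, dir flips to +; running = +11382.0000
Stage 3 [28T→39T]: ω = 11382.0000×28/39 = 8171.6923 rpm, dir flips to −; running = −8171.6923
Stage 4 [39T→23T]: ω = 8171.6923×39/23 = 13856.3478 rpm, dir flips to +; running = +13856.3478
Stage 5 [20T→22T]: ω = 13856.3478×20/22 = 12596.6798 rpm, dir flips to −; running = −12596.6798

-12596.6798 rpm (opposite to input, |ω| = 12596.6798 rpm)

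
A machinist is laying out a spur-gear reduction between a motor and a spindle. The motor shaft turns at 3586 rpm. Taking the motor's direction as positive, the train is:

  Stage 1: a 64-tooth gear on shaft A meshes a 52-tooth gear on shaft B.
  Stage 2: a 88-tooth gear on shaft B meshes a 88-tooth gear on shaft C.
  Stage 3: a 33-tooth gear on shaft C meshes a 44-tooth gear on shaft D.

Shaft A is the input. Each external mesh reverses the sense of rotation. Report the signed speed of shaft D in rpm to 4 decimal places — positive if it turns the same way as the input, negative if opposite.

Stage 1 [64T→52T]: ω = 3586.0000×64/52 = 4413.5385 rpm, dir flips to −; running = −4413.5385
Stage 2 [88T→88T]: ω = 4413.5385×88/88 = 4413.5385 rpm, dir flips to +; running = +4413.5385
Stage 3 [33T→44T]: ω = 4413.5385×33/44 = 3310.1538 rpm, dir flips to −; running = −3310.1538

-3310.1538 rpm (opposite to input, |ω| = 3310.1538 rpm)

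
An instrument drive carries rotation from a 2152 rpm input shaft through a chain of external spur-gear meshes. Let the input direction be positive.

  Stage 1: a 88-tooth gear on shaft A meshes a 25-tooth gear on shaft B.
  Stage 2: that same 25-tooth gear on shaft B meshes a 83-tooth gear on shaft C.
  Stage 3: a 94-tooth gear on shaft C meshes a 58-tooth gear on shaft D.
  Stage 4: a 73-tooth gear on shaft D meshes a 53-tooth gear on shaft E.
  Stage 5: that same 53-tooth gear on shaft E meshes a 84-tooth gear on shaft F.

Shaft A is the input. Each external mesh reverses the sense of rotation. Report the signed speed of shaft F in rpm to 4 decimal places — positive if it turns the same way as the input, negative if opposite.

-3213.5886 rpm (opposite to input, |ω| = 3213.5886 rpm)

Stage 1 [88T→25T]: ω = 2152.0000×88/25 = 7575.0400 rpm, dir flips to −; running = −7575.0400
Stage 2 [25T→83T]: ω = 7575.0400×25/83 = 2281.6386 rpm, dir flips to +; running = +2281.6386
Stage 3 [94T→58T]: ω = 2281.6386×94/58 = 3697.8280 rpm, dir flips to −; running = −3697.8280
Stage 4 [73T→53T]: ω = 3697.8280×73/53 = 5093.2348 rpm, dir flips to +; running = +5093.2348
Stage 5 [53T→84T]: ω = 5093.2348×53/84 = 3213.5886 rpm, dir flips to −; running = −3213.5886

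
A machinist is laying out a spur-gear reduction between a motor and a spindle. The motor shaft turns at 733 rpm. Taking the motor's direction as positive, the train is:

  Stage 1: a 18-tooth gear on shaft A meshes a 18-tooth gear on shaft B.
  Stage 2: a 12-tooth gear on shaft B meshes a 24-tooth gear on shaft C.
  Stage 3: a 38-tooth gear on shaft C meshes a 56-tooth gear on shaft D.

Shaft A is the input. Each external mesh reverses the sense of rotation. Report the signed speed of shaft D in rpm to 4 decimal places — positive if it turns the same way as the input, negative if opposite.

-248.6964 rpm (opposite to input, |ω| = 248.6964 rpm)

Stage 1 [18T→18T]: ω = 733.0000×18/18 = 733.0000 rpm, dir flips to −; running = −733.0000
Stage 2 [12T→24T]: ω = 733.0000×12/24 = 366.5000 rpm, dir flips to +; running = +366.5000
Stage 3 [38T→56T]: ω = 366.5000×38/56 = 248.6964 rpm, dir flips to −; running = −248.6964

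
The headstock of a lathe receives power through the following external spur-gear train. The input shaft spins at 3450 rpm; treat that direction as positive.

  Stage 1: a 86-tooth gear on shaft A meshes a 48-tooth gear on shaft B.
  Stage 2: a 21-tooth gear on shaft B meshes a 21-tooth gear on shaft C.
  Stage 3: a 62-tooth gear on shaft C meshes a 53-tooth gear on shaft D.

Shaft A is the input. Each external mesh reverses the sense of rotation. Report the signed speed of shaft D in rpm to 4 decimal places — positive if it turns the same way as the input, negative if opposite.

Stage 1 [86T→48T]: ω = 3450.0000×86/48 = 6181.2500 rpm, dir flips to −; running = −6181.2500
Stage 2 [21T→21T]: ω = 6181.2500×21/21 = 6181.2500 rpm, dir flips to +; running = +6181.2500
Stage 3 [62T→53T]: ω = 6181.2500×62/53 = 7230.8962 rpm, dir flips to −; running = −7230.8962

-7230.8962 rpm (opposite to input, |ω| = 7230.8962 rpm)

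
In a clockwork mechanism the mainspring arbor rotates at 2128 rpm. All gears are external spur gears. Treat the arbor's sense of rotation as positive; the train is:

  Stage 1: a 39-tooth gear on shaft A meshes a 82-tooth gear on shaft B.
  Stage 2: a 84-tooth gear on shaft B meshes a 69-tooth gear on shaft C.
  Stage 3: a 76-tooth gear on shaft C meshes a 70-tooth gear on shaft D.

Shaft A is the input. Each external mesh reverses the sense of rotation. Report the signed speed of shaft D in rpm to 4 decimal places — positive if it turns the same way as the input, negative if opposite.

Stage 1 [39T→82T]: ω = 2128.0000×39/82 = 1012.0976 rpm, dir flips to −; running = −1012.0976
Stage 2 [84T→69T]: ω = 1012.0976×84/69 = 1232.1188 rpm, dir flips to +; running = +1232.1188
Stage 3 [76T→70T]: ω = 1232.1188×76/70 = 1337.7290 rpm, dir flips to −; running = −1337.7290

-1337.7290 rpm (opposite to input, |ω| = 1337.7290 rpm)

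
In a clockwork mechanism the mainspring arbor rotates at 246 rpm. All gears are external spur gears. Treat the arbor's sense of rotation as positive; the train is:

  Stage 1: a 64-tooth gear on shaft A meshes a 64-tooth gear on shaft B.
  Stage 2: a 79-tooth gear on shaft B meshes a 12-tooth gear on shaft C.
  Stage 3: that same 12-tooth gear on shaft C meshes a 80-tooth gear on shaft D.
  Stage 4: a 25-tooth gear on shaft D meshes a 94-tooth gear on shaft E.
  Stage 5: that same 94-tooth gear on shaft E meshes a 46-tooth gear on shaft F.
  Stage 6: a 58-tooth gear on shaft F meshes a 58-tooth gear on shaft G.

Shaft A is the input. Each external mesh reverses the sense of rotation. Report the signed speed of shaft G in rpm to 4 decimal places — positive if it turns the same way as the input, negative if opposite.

+132.0245 rpm (same as input, |ω| = 132.0245 rpm)

Stage 1 [64T→64T]: ω = 246.0000×64/64 = 246.0000 rpm, dir flips to −; running = −246.0000
Stage 2 [79T→12T]: ω = 246.0000×79/12 = 1619.5000 rpm, dir flips to +; running = +1619.5000
Stage 3 [12T→80T]: ω = 1619.5000×12/80 = 242.9250 rpm, dir flips to −; running = −242.9250
Stage 4 [25T→94T]: ω = 242.9250×25/94 = 64.6077 rpm, dir flips to +; running = +64.6077
Stage 5 [94T→46T]: ω = 64.6077×94/46 = 132.0245 rpm, dir flips to −; running = −132.0245
Stage 6 [58T→58T]: ω = 132.0245×58/58 = 132.0245 rpm, dir flips to +; running = +132.0245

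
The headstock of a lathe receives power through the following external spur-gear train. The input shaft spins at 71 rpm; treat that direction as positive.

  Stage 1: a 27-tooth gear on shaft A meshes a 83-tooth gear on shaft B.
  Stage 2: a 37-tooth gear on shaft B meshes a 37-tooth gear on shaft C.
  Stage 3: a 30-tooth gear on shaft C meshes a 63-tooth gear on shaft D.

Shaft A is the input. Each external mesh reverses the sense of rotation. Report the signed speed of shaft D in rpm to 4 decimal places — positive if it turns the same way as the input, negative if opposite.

-10.9983 rpm (opposite to input, |ω| = 10.9983 rpm)

Stage 1 [27T→83T]: ω = 71.0000×27/83 = 23.0964 rpm, dir flips to −; running = −23.0964
Stage 2 [37T→37T]: ω = 23.0964×37/37 = 23.0964 rpm, dir flips to +; running = +23.0964
Stage 3 [30T→63T]: ω = 23.0964×30/63 = 10.9983 rpm, dir flips to −; running = −10.9983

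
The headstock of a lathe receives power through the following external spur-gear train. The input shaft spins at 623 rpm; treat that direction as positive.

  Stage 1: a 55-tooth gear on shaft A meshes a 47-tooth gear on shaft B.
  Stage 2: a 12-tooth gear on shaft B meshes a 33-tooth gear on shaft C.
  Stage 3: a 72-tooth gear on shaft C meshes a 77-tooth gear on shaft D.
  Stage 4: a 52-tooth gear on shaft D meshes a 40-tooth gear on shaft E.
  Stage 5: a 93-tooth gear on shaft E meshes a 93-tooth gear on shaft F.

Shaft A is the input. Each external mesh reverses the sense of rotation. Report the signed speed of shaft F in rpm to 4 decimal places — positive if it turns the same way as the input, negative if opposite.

Stage 1 [55T→47T]: ω = 623.0000×55/47 = 729.0426 rpm, dir flips to −; running = −729.0426
Stage 2 [12T→33T]: ω = 729.0426×12/33 = 265.1064 rpm, dir flips to +; running = +265.1064
Stage 3 [72T→77T]: ω = 265.1064×72/77 = 247.8917 rpm, dir flips to −; running = −247.8917
Stage 4 [52T→40T]: ω = 247.8917×52/40 = 322.2592 rpm, dir flips to +; running = +322.2592
Stage 5 [93T→93T]: ω = 322.2592×93/93 = 322.2592 rpm, dir flips to −; running = −322.2592

-322.2592 rpm (opposite to input, |ω| = 322.2592 rpm)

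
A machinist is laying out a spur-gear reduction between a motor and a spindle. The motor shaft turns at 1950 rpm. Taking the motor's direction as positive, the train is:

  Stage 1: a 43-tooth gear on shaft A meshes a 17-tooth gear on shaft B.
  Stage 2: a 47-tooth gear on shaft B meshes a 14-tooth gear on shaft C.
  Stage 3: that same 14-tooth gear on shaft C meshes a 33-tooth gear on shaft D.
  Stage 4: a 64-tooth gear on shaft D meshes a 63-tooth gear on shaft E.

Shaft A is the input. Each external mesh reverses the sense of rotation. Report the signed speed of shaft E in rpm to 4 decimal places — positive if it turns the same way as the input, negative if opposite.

Stage 1 [43T→17T]: ω = 1950.0000×43/17 = 4932.3529 rpm, dir flips to −; running = −4932.3529
Stage 2 [47T→14T]: ω = 4932.3529×47/14 = 16558.6134 rpm, dir flips to +; running = +16558.6134
Stage 3 [14T→33T]: ω = 16558.6134×14/33 = 7024.8663 rpm, dir flips to −; running = −7024.8663
Stage 4 [64T→63T]: ω = 7024.8663×64/63 = 7136.3721 rpm, dir flips to +; running = +7136.3721

+7136.3721 rpm (same as input, |ω| = 7136.3721 rpm)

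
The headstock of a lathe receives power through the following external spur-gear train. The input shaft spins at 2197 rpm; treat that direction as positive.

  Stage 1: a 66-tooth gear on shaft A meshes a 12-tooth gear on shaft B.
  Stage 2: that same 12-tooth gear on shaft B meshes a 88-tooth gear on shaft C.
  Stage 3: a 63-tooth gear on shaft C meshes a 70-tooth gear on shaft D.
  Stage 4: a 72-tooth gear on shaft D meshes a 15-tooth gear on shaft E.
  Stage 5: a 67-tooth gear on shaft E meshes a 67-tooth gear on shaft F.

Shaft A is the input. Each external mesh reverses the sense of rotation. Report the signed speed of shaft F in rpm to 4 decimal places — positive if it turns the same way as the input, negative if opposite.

Stage 1 [66T→12T]: ω = 2197.0000×66/12 = 12083.5000 rpm, dir flips to −; running = −12083.5000
Stage 2 [12T→88T]: ω = 12083.5000×12/88 = 1647.7500 rpm, dir flips to +; running = +1647.7500
Stage 3 [63T→70T]: ω = 1647.7500×63/70 = 1482.9750 rpm, dir flips to −; running = −1482.9750
Stage 4 [72T→15T]: ω = 1482.9750×72/15 = 7118.2800 rpm, dir flips to +; running = +7118.2800
Stage 5 [67T→67T]: ω = 7118.2800×67/67 = 7118.2800 rpm, dir flips to −; running = −7118.2800

-7118.2800 rpm (opposite to input, |ω| = 7118.2800 rpm)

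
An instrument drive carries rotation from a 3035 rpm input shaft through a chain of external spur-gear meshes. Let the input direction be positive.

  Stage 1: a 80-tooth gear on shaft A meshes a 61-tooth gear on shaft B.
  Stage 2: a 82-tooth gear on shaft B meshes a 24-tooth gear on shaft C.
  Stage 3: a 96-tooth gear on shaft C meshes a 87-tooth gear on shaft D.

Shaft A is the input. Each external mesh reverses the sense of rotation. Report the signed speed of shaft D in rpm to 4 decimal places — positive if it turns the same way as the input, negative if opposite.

-15006.2936 rpm (opposite to input, |ω| = 15006.2936 rpm)

Stage 1 [80T→61T]: ω = 3035.0000×80/61 = 3980.3279 rpm, dir flips to −; running = −3980.3279
Stage 2 [82T→24T]: ω = 3980.3279×82/24 = 13599.4536 rpm, dir flips to +; running = +13599.4536
Stage 3 [96T→87T]: ω = 13599.4536×96/87 = 15006.2936 rpm, dir flips to −; running = −15006.2936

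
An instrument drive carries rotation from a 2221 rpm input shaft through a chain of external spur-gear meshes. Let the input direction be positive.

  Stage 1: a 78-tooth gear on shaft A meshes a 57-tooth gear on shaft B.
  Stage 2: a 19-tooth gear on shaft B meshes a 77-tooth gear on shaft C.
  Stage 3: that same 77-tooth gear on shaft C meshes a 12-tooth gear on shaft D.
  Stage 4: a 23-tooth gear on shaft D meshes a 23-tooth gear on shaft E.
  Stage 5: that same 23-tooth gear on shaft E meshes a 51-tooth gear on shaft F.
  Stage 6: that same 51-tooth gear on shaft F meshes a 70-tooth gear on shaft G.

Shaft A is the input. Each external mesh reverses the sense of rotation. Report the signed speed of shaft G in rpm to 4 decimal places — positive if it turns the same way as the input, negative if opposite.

Stage 1 [78T→57T]: ω = 2221.0000×78/57 = 3039.2632 rpm, dir flips to −; running = −3039.2632
Stage 2 [19T→77T]: ω = 3039.2632×19/77 = 749.9481 rpm, dir flips to +; running = +749.9481
Stage 3 [77T→12T]: ω = 749.9481×77/12 = 4812.1667 rpm, dir flips to −; running = −4812.1667
Stage 4 [23T→23T]: ω = 4812.1667×23/23 = 4812.1667 rpm, dir flips to +; running = +4812.1667
Stage 5 [23T→51T]: ω = 4812.1667×23/51 = 2170.1928 rpm, dir flips to −; running = −2170.1928
Stage 6 [51T→70T]: ω = 2170.1928×51/70 = 1581.1405 rpm, dir flips to +; running = +1581.1405

+1581.1405 rpm (same as input, |ω| = 1581.1405 rpm)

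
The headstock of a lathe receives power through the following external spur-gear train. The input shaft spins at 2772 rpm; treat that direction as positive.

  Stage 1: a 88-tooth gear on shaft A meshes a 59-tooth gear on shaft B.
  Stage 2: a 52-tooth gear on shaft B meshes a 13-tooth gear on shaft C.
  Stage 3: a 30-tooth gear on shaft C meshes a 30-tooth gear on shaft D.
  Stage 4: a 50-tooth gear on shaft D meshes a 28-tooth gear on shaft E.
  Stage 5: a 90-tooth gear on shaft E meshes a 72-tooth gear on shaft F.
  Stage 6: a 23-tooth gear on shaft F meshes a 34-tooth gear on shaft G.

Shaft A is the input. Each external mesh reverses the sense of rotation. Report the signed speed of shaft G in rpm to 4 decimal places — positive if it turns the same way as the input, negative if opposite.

Stage 1 [88T→59T]: ω = 2772.0000×88/59 = 4134.5085 rpm, dir flips to −; running = −4134.5085
Stage 2 [52T→13T]: ω = 4134.5085×52/13 = 16538.0339 rpm, dir flips to +; running = +16538.0339
Stage 3 [30T→30T]: ω = 16538.0339×30/30 = 16538.0339 rpm, dir flips to −; running = −16538.0339
Stage 4 [50T→28T]: ω = 16538.0339×50/28 = 29532.2034 rpm, dir flips to +; running = +29532.2034
Stage 5 [90T→72T]: ω = 29532.2034×90/72 = 36915.2542 rpm, dir flips to −; running = −36915.2542
Stage 6 [23T→34T]: ω = 36915.2542×23/34 = 24972.0837 rpm, dir flips to +; running = +24972.0837

+24972.0837 rpm (same as input, |ω| = 24972.0837 rpm)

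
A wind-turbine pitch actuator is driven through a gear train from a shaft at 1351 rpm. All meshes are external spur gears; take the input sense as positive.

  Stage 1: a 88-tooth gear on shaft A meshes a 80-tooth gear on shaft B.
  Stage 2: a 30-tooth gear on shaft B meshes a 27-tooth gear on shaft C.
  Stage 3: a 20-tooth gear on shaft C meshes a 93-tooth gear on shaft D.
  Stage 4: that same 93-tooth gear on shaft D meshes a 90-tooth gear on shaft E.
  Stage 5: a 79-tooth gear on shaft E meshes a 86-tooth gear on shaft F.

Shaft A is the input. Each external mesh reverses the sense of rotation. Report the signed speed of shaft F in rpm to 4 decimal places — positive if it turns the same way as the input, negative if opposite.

Stage 1 [88T→80T]: ω = 1351.0000×88/80 = 1486.1000 rpm, dir flips to −; running = −1486.1000
Stage 2 [30T→27T]: ω = 1486.1000×30/27 = 1651.2222 rpm, dir flips to +; running = +1651.2222
Stage 3 [20T→93T]: ω = 1651.2222×20/93 = 355.1016 rpm, dir flips to −; running = −355.1016
Stage 4 [93T→90T]: ω = 355.1016×93/90 = 366.9383 rpm, dir flips to +; running = +366.9383
Stage 5 [79T→86T]: ω = 366.9383×79/86 = 337.0712 rpm, dir flips to −; running = −337.0712

-337.0712 rpm (opposite to input, |ω| = 337.0712 rpm)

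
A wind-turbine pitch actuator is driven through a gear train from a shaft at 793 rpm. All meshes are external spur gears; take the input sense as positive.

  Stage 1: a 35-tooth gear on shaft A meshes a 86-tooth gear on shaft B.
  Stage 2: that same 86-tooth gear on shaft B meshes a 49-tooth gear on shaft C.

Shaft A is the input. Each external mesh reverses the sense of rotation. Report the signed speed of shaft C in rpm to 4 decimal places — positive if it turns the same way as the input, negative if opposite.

Stage 1 [35T→86T]: ω = 793.0000×35/86 = 322.7326 rpm, dir flips to −; running = −322.7326
Stage 2 [86T→49T]: ω = 322.7326×86/49 = 566.4286 rpm, dir flips to +; running = +566.4286

+566.4286 rpm (same as input, |ω| = 566.4286 rpm)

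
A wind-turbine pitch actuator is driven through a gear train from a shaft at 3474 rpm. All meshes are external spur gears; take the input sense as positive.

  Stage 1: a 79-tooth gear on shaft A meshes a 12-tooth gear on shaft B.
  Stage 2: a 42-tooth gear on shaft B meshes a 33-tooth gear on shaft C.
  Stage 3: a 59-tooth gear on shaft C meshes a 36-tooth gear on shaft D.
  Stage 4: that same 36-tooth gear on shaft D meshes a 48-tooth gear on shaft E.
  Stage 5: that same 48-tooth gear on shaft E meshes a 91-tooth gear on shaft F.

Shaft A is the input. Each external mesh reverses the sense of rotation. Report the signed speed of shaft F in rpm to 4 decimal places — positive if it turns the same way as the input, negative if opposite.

-18872.1608 rpm (opposite to input, |ω| = 18872.1608 rpm)

Stage 1 [79T→12T]: ω = 3474.0000×79/12 = 22870.5000 rpm, dir flips to −; running = −22870.5000
Stage 2 [42T→33T]: ω = 22870.5000×42/33 = 29107.9091 rpm, dir flips to +; running = +29107.9091
Stage 3 [59T→36T]: ω = 29107.9091×59/36 = 47704.6288 rpm, dir flips to −; running = −47704.6288
Stage 4 [36T→48T]: ω = 47704.6288×36/48 = 35778.4716 rpm, dir flips to +; running = +35778.4716
Stage 5 [48T→91T]: ω = 35778.4716×48/91 = 18872.1608 rpm, dir flips to −; running = −18872.1608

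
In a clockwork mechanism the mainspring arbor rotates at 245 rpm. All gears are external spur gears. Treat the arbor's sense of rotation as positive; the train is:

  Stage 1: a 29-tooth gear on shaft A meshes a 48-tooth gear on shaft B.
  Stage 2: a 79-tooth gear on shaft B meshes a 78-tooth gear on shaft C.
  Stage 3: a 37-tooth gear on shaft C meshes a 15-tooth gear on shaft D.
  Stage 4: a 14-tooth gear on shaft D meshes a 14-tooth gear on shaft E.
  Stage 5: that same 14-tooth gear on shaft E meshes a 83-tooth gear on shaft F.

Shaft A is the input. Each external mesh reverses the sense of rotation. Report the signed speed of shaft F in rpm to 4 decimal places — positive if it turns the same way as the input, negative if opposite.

-62.3757 rpm (opposite to input, |ω| = 62.3757 rpm)

Stage 1 [29T→48T]: ω = 245.0000×29/48 = 148.0208 rpm, dir flips to −; running = −148.0208
Stage 2 [79T→78T]: ω = 148.0208×79/78 = 149.9185 rpm, dir flips to +; running = +149.9185
Stage 3 [37T→15T]: ω = 149.9185×37/15 = 369.7991 rpm, dir flips to −; running = −369.7991
Stage 4 [14T→14T]: ω = 369.7991×14/14 = 369.7991 rpm, dir flips to +; running = +369.7991
Stage 5 [14T→83T]: ω = 369.7991×14/83 = 62.3757 rpm, dir flips to −; running = −62.3757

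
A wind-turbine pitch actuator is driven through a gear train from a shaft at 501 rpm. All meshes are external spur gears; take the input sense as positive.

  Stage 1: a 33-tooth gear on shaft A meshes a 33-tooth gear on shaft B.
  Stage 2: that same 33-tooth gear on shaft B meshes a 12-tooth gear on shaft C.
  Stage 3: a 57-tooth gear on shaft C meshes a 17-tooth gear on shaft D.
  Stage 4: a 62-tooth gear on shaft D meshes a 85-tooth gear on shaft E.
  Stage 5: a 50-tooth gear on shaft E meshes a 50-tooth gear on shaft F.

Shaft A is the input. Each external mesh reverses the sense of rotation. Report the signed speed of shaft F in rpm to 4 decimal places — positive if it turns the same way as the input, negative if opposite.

Stage 1 [33T→33T]: ω = 501.0000×33/33 = 501.0000 rpm, dir flips to −; running = −501.0000
Stage 2 [33T→12T]: ω = 501.0000×33/12 = 1377.7500 rpm, dir flips to +; running = +1377.7500
Stage 3 [57T→17T]: ω = 1377.7500×57/17 = 4619.5147 rpm, dir flips to −; running = −4619.5147
Stage 4 [62T→85T]: ω = 4619.5147×62/85 = 3369.5284 rpm, dir flips to +; running = +3369.5284
Stage 5 [50T→50T]: ω = 3369.5284×50/50 = 3369.5284 rpm, dir flips to −; running = −3369.5284

-3369.5284 rpm (opposite to input, |ω| = 3369.5284 rpm)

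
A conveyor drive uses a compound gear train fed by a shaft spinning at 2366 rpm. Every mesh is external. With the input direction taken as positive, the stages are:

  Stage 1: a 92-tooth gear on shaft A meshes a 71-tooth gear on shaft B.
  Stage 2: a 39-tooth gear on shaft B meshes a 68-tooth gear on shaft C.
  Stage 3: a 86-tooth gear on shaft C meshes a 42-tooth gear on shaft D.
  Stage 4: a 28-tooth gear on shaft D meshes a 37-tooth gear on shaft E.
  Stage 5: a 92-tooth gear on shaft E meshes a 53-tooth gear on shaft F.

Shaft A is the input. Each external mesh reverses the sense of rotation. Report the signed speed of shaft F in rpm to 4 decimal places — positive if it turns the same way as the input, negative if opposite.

-4729.5230 rpm (opposite to input, |ω| = 4729.5230 rpm)

Stage 1 [92T→71T]: ω = 2366.0000×92/71 = 3065.8028 rpm, dir flips to −; running = −3065.8028
Stage 2 [39T→68T]: ω = 3065.8028×39/68 = 1758.3281 rpm, dir flips to +; running = +1758.3281
Stage 3 [86T→42T]: ω = 1758.3281×86/42 = 3600.3861 rpm, dir flips to −; running = −3600.3861
Stage 4 [28T→37T]: ω = 3600.3861×28/37 = 2724.6165 rpm, dir flips to +; running = +2724.6165
Stage 5 [92T→53T]: ω = 2724.6165×92/53 = 4729.5230 rpm, dir flips to −; running = −4729.5230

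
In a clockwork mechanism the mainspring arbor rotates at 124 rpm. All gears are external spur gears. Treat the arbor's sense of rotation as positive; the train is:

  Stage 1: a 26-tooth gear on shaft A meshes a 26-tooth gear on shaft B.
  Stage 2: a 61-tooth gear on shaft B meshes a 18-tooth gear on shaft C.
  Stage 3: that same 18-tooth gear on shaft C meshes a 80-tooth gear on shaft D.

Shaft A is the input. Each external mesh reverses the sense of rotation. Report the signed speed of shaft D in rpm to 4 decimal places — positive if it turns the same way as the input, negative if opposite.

Stage 1 [26T→26T]: ω = 124.0000×26/26 = 124.0000 rpm, dir flips to −; running = −124.0000
Stage 2 [61T→18T]: ω = 124.0000×61/18 = 420.2222 rpm, dir flips to +; running = +420.2222
Stage 3 [18T→80T]: ω = 420.2222×18/80 = 94.5500 rpm, dir flips to −; running = −94.5500

-94.5500 rpm (opposite to input, |ω| = 94.5500 rpm)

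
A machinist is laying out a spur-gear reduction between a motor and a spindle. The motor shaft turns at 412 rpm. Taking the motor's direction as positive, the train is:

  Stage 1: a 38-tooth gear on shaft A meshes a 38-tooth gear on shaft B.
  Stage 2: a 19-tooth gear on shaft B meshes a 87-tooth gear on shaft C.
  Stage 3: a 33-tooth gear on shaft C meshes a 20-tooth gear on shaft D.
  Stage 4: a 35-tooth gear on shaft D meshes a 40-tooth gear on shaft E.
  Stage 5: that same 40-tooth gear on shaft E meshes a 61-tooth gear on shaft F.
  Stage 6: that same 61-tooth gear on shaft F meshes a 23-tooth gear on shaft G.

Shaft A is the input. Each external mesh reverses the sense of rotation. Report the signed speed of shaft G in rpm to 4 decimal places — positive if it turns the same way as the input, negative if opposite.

+225.9205 rpm (same as input, |ω| = 225.9205 rpm)

Stage 1 [38T→38T]: ω = 412.0000×38/38 = 412.0000 rpm, dir flips to −; running = −412.0000
Stage 2 [19T→87T]: ω = 412.0000×19/87 = 89.9770 rpm, dir flips to +; running = +89.9770
Stage 3 [33T→20T]: ω = 89.9770×33/20 = 148.4621 rpm, dir flips to −; running = −148.4621
Stage 4 [35T→40T]: ω = 148.4621×35/40 = 129.9043 rpm, dir flips to +; running = +129.9043
Stage 5 [40T→61T]: ω = 129.9043×40/61 = 85.1832 rpm, dir flips to −; running = −85.1832
Stage 6 [61T→23T]: ω = 85.1832×61/23 = 225.9205 rpm, dir flips to +; running = +225.9205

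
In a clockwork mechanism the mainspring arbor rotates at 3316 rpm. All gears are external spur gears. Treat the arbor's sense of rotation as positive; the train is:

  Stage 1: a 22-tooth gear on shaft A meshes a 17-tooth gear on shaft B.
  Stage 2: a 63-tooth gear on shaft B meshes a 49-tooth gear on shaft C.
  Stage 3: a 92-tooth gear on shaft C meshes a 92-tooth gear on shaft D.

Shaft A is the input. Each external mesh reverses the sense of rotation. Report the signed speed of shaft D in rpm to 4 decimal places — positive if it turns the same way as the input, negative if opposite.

Stage 1 [22T→17T]: ω = 3316.0000×22/17 = 4291.2941 rpm, dir flips to −; running = −4291.2941
Stage 2 [63T→49T]: ω = 4291.2941×63/49 = 5517.3782 rpm, dir flips to +; running = +5517.3782
Stage 3 [92T→92T]: ω = 5517.3782×92/92 = 5517.3782 rpm, dir flips to −; running = −5517.3782

-5517.3782 rpm (opposite to input, |ω| = 5517.3782 rpm)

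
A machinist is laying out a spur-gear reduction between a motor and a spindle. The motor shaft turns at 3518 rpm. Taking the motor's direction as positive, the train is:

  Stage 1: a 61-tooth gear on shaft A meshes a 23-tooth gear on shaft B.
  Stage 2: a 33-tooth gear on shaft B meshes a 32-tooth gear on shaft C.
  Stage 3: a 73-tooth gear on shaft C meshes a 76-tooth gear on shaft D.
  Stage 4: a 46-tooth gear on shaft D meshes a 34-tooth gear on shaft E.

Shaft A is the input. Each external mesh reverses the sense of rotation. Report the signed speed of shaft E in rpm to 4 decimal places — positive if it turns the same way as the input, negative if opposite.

+12504.0292 rpm (same as input, |ω| = 12504.0292 rpm)

Stage 1 [61T→23T]: ω = 3518.0000×61/23 = 9330.3478 rpm, dir flips to −; running = −9330.3478
Stage 2 [33T→32T]: ω = 9330.3478×33/32 = 9621.9212 rpm, dir flips to +; running = +9621.9212
Stage 3 [73T→76T]: ω = 9621.9212×73/76 = 9242.1085 rpm, dir flips to −; running = −9242.1085
Stage 4 [46T→34T]: ω = 9242.1085×46/34 = 12504.0292 rpm, dir flips to +; running = +12504.0292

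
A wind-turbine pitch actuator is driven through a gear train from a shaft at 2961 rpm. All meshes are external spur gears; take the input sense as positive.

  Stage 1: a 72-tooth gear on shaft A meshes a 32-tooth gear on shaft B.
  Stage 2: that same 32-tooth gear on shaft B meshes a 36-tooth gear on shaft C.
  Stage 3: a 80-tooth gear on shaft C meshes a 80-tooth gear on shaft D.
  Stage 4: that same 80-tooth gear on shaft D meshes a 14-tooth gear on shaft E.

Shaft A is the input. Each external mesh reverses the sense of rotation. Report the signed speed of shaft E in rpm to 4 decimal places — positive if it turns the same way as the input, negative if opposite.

+33840.0000 rpm (same as input, |ω| = 33840.0000 rpm)

Stage 1 [72T→32T]: ω = 2961.0000×72/32 = 6662.2500 rpm, dir flips to −; running = −6662.2500
Stage 2 [32T→36T]: ω = 6662.2500×32/36 = 5922.0000 rpm, dir flips to +; running = +5922.0000
Stage 3 [80T→80T]: ω = 5922.0000×80/80 = 5922.0000 rpm, dir flips to −; running = −5922.0000
Stage 4 [80T→14T]: ω = 5922.0000×80/14 = 33840.0000 rpm, dir flips to +; running = +33840.0000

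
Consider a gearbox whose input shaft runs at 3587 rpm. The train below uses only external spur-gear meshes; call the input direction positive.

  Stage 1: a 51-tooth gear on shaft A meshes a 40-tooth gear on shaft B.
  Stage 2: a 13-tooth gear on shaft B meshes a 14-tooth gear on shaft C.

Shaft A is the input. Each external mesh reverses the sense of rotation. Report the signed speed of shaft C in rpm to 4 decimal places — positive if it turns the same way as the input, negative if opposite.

Stage 1 [51T→40T]: ω = 3587.0000×51/40 = 4573.4250 rpm, dir flips to −; running = −4573.4250
Stage 2 [13T→14T]: ω = 4573.4250×13/14 = 4246.7518 rpm, dir flips to +; running = +4246.7518

+4246.7518 rpm (same as input, |ω| = 4246.7518 rpm)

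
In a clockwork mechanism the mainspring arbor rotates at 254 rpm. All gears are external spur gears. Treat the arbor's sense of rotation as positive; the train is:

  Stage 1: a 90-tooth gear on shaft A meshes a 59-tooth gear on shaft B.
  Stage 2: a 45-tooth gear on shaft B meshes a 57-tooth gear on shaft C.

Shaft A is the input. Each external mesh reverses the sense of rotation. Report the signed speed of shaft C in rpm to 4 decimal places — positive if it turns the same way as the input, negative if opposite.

Stage 1 [90T→59T]: ω = 254.0000×90/59 = 387.4576 rpm, dir flips to −; running = −387.4576
Stage 2 [45T→57T]: ω = 387.4576×45/57 = 305.8876 rpm, dir flips to +; running = +305.8876

+305.8876 rpm (same as input, |ω| = 305.8876 rpm)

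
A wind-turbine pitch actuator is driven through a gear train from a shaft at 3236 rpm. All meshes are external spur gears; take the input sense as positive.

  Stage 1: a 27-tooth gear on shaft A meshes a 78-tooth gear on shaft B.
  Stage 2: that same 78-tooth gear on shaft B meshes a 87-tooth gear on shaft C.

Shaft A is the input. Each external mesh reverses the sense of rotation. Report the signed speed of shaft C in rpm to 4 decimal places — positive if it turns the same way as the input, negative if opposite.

Stage 1 [27T→78T]: ω = 3236.0000×27/78 = 1120.1538 rpm, dir flips to −; running = −1120.1538
Stage 2 [78T→87T]: ω = 1120.1538×78/87 = 1004.2759 rpm, dir flips to +; running = +1004.2759

+1004.2759 rpm (same as input, |ω| = 1004.2759 rpm)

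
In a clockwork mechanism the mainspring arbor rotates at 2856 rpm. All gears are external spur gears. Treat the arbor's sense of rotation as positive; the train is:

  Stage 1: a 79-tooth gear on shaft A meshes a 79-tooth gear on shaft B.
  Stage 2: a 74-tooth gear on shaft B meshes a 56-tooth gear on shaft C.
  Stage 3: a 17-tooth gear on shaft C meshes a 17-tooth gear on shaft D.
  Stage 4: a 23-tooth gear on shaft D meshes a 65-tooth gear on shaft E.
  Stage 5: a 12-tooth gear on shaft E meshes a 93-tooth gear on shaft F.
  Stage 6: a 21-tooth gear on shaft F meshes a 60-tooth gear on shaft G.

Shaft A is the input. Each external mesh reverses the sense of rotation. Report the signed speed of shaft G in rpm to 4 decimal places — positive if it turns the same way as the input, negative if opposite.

Stage 1 [79T→79T]: ω = 2856.0000×79/79 = 2856.0000 rpm, dir flips to −; running = −2856.0000
Stage 2 [74T→56T]: ω = 2856.0000×74/56 = 3774.0000 rpm, dir flips to +; running = +3774.0000
Stage 3 [17T→17T]: ω = 3774.0000×17/17 = 3774.0000 rpm, dir flips to −; running = −3774.0000
Stage 4 [23T→65T]: ω = 3774.0000×23/65 = 1335.4154 rpm, dir flips to +; running = +1335.4154
Stage 5 [12T→93T]: ω = 1335.4154×12/93 = 172.3117 rpm, dir flips to −; running = −172.3117
Stage 6 [21T→60T]: ω = 172.3117×21/60 = 60.3091 rpm, dir flips to +; running = +60.3091

+60.3091 rpm (same as input, |ω| = 60.3091 rpm)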